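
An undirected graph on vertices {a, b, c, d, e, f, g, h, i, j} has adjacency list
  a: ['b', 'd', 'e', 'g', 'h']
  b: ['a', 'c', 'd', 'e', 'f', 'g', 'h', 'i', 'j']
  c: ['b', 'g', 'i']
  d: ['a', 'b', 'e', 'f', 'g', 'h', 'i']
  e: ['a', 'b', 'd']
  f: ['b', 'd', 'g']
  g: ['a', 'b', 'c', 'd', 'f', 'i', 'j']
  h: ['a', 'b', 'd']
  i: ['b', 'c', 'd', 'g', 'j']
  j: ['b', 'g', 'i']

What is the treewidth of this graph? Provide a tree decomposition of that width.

Treewidth 3.
Bags: B1 = {b, d, g, i}  B2 = {b, d, f, g}  B3 = {a, b, d, g}  B4 = {b, c, g, i}  B5 = {a, b, d, h}  B6 = {a, b, d, e}  B7 = {b, g, i, j}
Tree: B1–B2, B1–B3, B1–B4, B3–B5, B5–B6, B4–B7

Each bag holds 4 vertices, so the decomposition has width 3, which upper-bounds the treewidth. Conversely, {b, d, f, g} is a clique of size 4, and the vertices of any clique must share a bag in every tree decomposition; so some bag has ≥ 4 vertices and tw(G) ≥ 3. The upper and lower bounds meet at 3, so that is the treewidth.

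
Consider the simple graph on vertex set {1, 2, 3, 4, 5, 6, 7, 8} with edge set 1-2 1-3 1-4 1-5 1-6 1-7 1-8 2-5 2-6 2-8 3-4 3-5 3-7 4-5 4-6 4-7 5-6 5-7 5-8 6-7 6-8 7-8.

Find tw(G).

4

A width-4 tree decomposition is:
Bags: B1 = {1, 4, 5, 6, 7}  B2 = {1, 5, 6, 7, 8}  B3 = {1, 2, 5, 6, 8}  B4 = {1, 3, 4, 5, 7}
Tree: B1–B2, B2–B3, B1–B4
Each bag holds 5 vertices, so the decomposition has width 4, which upper-bounds the treewidth. Conversely, {1, 3, 4, 5, 7} is a clique of size 5, and the vertices of any clique must share a bag in every tree decomposition; so some bag has ≥ 5 vertices and tw(G) ≥ 4. Therefore the treewidth is 4.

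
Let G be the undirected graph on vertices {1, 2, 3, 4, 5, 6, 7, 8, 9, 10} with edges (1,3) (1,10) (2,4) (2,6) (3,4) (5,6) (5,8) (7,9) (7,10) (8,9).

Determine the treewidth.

A width-2 tree decomposition is:
Bags: B1 = {7, 8, 9}  B2 = {7, 8, 10}  B3 = {1, 8, 10}  B4 = {1, 3, 8}  B5 = {3, 4, 8}  B6 = {2, 4, 8}  B7 = {2, 6, 8}  B8 = {5, 6, 8}
Tree: B1–B2, B2–B3, B3–B4, B4–B5, B5–B6, B6–B7, B7–B8
Every bag has size at most 3, so the width is 3 − 1 = 2 and tw(G) ≤ 2. The edges 8–9–7–10–1–3–4–2–6–5–8 form a cycle, so G is not a tree and its treewidth is at least 2. Hence tw(G) = 2 exactly.

2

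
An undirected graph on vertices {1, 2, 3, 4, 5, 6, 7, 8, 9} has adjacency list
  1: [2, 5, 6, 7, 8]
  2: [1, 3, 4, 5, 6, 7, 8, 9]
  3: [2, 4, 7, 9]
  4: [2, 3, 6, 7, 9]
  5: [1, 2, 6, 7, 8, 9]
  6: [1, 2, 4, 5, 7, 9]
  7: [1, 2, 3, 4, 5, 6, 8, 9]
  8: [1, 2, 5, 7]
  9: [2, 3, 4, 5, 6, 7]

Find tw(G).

4

A width-4 tree decomposition is:
Bags: B1 = {2, 5, 6, 7, 9}  B2 = {1, 2, 5, 6, 7}  B3 = {2, 4, 6, 7, 9}  B4 = {1, 2, 5, 7, 8}  B5 = {2, 3, 4, 7, 9}
Tree: B1–B2, B1–B3, B2–B4, B3–B5
Each bag holds 5 vertices, so the decomposition has width 4, which upper-bounds the treewidth. Conversely, {2, 3, 4, 7, 9} is a clique of size 5, and the vertices of any clique must share a bag in every tree decomposition; so some bag has ≥ 5 vertices and tw(G) ≥ 4. Therefore the treewidth is 4.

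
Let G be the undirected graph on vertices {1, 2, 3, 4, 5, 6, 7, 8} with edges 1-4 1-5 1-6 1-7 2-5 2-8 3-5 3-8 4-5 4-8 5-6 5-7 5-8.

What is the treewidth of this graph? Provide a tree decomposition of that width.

Treewidth 2.
One such decomposition:
Bags: B1 = {3, 5, 8}  B2 = {4, 5, 8}  B3 = {1, 4, 5}  B4 = {1, 5, 7}  B5 = {2, 5, 8}  B6 = {1, 5, 6}
Tree: B1–B2, B2–B3, B3–B4, B2–B5, B4–B6

Each bag holds 3 vertices, so the decomposition has width 2, which upper-bounds the treewidth. For the lower bound, the 3 vertices {2, 5, 8} are pairwise adjacent, and any tree decomposition puts a clique entirely inside one bag — forcing width ≥ 2. Hence tw(G) = 2 exactly.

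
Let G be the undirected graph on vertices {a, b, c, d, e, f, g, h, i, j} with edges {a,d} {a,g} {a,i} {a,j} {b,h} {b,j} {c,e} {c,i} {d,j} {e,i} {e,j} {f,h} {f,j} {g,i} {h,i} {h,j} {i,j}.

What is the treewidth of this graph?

2

A width-2 tree decomposition is:
Bags: B1 = {h, i, j}  B2 = {a, i, j}  B3 = {e, i, j}  B4 = {c, e, i}  B5 = {a, d, j}  B6 = {b, h, j}  B7 = {a, g, i}  B8 = {f, h, j}
Tree: B1–B2, B2–B3, B3–B4, B2–B5, B1–B6, B2–B7, B1–B8
Every bag has size at most 3, so the width is 3 − 1 = 2 and tw(G) ≤ 2. On the other hand G contains the 3-clique {a, g, i}. A clique must lie in a single bag of any decomposition, so no decomposition can have width below 2. Therefore the treewidth is 2.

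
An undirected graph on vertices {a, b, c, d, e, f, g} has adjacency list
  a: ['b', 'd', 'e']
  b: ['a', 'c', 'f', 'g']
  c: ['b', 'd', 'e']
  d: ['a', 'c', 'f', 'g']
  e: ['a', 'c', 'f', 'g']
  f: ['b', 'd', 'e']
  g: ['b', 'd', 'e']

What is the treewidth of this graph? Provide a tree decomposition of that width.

Every bag has size at most 4, so the width is 4 − 1 = 3 and tw(G) ≤ 3. For the lower bound: the 4 vertex sets {a,b}, {d,f}, {e}, {g} are disjoint, each induces a connected subgraph, and every pair is joined by at least one edge of G. Contracting each set to a single vertex therefore yields K_{4} as a minor, and since treewidth is minor-monotone, tw(G) ≥ tw(K_{4}) = 3. Therefore the treewidth is 3.

Treewidth 3.
One optimal decomposition is:
Bags: B1 = {a, b, d, e}  B2 = {b, d, e, f}  B3 = {b, d, e, g}  B4 = {b, c, d, e}
Tree: B1–B2, B2–B3, B3–B4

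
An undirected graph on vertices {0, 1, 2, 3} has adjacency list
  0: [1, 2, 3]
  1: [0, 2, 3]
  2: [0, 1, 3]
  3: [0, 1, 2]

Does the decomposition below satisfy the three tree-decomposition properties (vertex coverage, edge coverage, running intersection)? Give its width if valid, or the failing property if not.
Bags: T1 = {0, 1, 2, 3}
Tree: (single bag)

Yes; width 3.

Vertex coverage: the bags together contain {0, 1, 2, 3}, the full vertex set. Edge coverage: each edge of G has both endpoints in at least one bag. Running intersection: for every vertex, the bags containing it form a connected subtree. All three properties hold, so this is a valid tree decomposition of width max|bag| − 1 = 3, and hence tw(G) ≤ 3.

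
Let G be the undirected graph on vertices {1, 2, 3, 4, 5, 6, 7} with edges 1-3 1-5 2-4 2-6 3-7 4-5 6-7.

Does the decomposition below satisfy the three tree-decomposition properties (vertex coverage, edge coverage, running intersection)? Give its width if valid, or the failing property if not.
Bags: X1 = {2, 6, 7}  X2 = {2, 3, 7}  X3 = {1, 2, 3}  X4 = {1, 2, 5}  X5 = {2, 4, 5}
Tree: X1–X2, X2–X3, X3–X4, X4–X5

Yes; width 2.

Checking the three conditions: (i) the bags cover all of {1, 2, 3, 4, 5, 6, 7}; (ii) for each edge, some bag contains both endpoints; (iii) the bags containing any fixed vertex form a subtree. All hold, so the decomposition is valid with width 3 − 1 = 2.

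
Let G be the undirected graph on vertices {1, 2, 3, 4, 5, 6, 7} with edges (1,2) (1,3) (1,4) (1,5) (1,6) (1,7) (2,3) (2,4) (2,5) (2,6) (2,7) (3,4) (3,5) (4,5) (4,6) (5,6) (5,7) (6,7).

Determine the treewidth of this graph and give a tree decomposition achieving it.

The largest bag has 5 vertices, giving width 4; this decomposition certifies tw(G) ≤ 4. Conversely, {1, 2, 3, 4, 5} is a clique of size 5, and the vertices of any clique must share a bag in every tree decomposition; so some bag has ≥ 5 vertices and tw(G) ≥ 4. Therefore the treewidth is 4.

Treewidth 4.
One such decomposition:
Bags: B1 = {1, 2, 5, 6, 7}  B2 = {1, 2, 4, 5, 6}  B3 = {1, 2, 3, 4, 5}
Tree: B1–B2, B2–B3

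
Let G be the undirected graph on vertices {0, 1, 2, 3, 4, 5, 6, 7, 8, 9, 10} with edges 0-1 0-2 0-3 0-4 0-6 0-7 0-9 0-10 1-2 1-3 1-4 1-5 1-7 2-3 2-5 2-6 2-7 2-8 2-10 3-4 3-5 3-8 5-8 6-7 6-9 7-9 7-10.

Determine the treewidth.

3

A width-3 tree decomposition is:
Bags: B1 = {0, 1, 2, 3}  B2 = {0, 1, 2, 7}  B3 = {0, 2, 6, 7}  B4 = {1, 2, 3, 5}  B5 = {0, 6, 7, 9}  B6 = {0, 2, 7, 10}  B7 = {0, 1, 3, 4}  B8 = {2, 3, 5, 8}
Tree: B1–B2, B2–B3, B1–B4, B3–B5, B3–B6, B1–B7, B4–B8
Each bag holds 4 vertices, so the decomposition has width 3, which upper-bounds the treewidth. Conversely, {0, 6, 7, 9} is a clique of size 4, and the vertices of any clique must share a bag in every tree decomposition; so some bag has ≥ 4 vertices and tw(G) ≥ 3. Hence tw(G) = 3 exactly.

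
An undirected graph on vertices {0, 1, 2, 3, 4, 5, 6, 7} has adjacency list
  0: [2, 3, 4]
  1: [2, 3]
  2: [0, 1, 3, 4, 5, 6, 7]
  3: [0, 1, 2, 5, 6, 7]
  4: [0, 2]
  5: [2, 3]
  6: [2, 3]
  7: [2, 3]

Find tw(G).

2

A width-2 tree decomposition is:
Bags: B1 = {0, 2, 3}  B2 = {1, 2, 3}  B3 = {2, 3, 6}  B4 = {2, 3, 7}  B5 = {0, 2, 4}  B6 = {2, 3, 5}
Tree: B1–B2, B1–B3, B3–B4, B1–B5, B1–B6
The largest bag has 3 vertices, giving width 2; this decomposition certifies tw(G) ≤ 2. Conversely, {0, 2, 3} is a clique of size 3, and the vertices of any clique must share a bag in every tree decomposition; so some bag has ≥ 3 vertices and tw(G) ≥ 2. Combining the bounds, tw(G) = 2.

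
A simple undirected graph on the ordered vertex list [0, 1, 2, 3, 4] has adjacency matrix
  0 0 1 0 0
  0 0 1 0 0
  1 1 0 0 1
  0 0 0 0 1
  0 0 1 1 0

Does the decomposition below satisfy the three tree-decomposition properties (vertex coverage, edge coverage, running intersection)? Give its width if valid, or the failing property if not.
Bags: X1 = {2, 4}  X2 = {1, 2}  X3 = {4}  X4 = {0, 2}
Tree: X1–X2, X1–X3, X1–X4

No — vertex 3 appears in no bag.

A tree decomposition must satisfy three properties: every vertex lies in some bag; for every edge, both endpoints lie together in some bag; and for every vertex, the bags containing it form a connected subtree. Here vertex 3 appears in no bag, so the decomposition is invalid.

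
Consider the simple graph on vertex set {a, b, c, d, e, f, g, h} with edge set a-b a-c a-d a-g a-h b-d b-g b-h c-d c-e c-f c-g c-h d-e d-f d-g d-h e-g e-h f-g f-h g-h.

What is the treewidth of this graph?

4

A width-4 tree decomposition is:
Bags: B1 = {c, d, e, g, h}  B2 = {c, d, f, g, h}  B3 = {a, c, d, g, h}  B4 = {a, b, d, g, h}
Tree: B1–B2, B2–B3, B3–B4
Every bag has size at most 5, so the width is 5 − 1 = 4 and tw(G) ≤ 4. For the lower bound, the 5 vertices {c, d, e, g, h} are pairwise adjacent, and any tree decomposition puts a clique entirely inside one bag — forcing width ≥ 4. The upper and lower bounds meet at 4, so that is the treewidth.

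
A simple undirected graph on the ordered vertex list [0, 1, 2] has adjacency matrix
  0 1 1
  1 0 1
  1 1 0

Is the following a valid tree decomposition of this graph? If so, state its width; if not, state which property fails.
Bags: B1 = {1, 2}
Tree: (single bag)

A tree decomposition must satisfy three properties: every vertex lies in some bag; for every edge, both endpoints lie together in some bag; and for every vertex, the bags containing it form a connected subtree. Here vertex 0 appears in no bag, so the decomposition is invalid.

No — vertex 0 appears in no bag.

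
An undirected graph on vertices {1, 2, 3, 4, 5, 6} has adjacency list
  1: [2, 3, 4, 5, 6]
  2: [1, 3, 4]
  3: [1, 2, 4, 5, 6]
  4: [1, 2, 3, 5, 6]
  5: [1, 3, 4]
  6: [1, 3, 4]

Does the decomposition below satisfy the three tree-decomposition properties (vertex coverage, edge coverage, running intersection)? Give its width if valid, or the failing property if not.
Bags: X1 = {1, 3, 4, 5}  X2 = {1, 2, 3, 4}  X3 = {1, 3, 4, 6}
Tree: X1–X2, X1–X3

Yes; width 3.

Every vertex of G appears in some bag (union = {1, 2, 3, 4, 5, 6}); every edge is covered by a bag; and for each vertex v the set of bags containing v is connected in the bag tree. The decomposition is therefore valid. The largest bag has 4 vertices, so the width is 3.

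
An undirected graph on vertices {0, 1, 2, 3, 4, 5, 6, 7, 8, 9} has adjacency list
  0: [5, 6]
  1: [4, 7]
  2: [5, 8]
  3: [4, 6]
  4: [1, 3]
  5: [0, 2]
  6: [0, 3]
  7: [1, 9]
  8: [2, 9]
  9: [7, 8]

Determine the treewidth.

2

A width-2 tree decomposition is:
Bags: B1 = {2, 5, 8}  B2 = {5, 8, 9}  B3 = {5, 7, 9}  B4 = {1, 5, 7}  B5 = {1, 4, 5}  B6 = {3, 4, 5}  B7 = {3, 5, 6}  B8 = {0, 5, 6}
Tree: B1–B2, B2–B3, B3–B4, B4–B5, B5–B6, B6–B7, B7–B8
Every bag has size at most 3, so the width is 3 − 1 = 2 and tw(G) ≤ 2. The edges 5–2–8–9–7–1–4–3–6–0–5 form a cycle, so G is not a tree and its treewidth is at least 2. Therefore the treewidth is 2.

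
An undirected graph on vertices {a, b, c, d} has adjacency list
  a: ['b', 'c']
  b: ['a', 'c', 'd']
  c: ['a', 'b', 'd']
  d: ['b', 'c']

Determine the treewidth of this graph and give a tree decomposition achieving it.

Treewidth 2.
One such decomposition:
Bags: B1 = {a, b, c}  B2 = {b, c, d}
Tree: B1–B2

Each bag holds 3 vertices, so the decomposition has width 2, which upper-bounds the treewidth. Conversely, {b, c, d} is a clique of size 3, and the vertices of any clique must share a bag in every tree decomposition; so some bag has ≥ 3 vertices and tw(G) ≥ 2. Hence tw(G) = 2 exactly.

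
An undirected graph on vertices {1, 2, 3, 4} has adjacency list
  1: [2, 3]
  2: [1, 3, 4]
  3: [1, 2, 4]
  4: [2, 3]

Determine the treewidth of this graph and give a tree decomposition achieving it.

Each bag holds 3 vertices, so the decomposition has width 2, which upper-bounds the treewidth. On the other hand G contains the 3-clique {1, 2, 3}. A clique must lie in a single bag of any decomposition, so no decomposition can have width below 2. The upper and lower bounds meet at 2, so that is the treewidth.

Treewidth 2.
One such decomposition:
Bags: B1 = {1, 2, 3}  B2 = {2, 3, 4}
Tree: B1–B2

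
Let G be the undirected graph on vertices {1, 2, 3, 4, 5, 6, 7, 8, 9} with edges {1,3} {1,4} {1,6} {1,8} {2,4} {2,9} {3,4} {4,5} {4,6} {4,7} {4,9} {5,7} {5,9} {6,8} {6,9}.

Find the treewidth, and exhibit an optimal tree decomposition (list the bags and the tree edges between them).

Every bag has size at most 3, so the width is 3 − 1 = 2 and tw(G) ≤ 2. For the lower bound, the 3 vertices {1, 6, 8} are pairwise adjacent, and any tree decomposition puts a clique entirely inside one bag — forcing width ≥ 2. The upper and lower bounds meet at 2, so that is the treewidth.

Treewidth 2.
One optimal decomposition is:
Bags: B1 = {4, 6, 9}  B2 = {4, 5, 9}  B3 = {1, 4, 6}  B4 = {1, 6, 8}  B5 = {2, 4, 9}  B6 = {4, 5, 7}  B7 = {1, 3, 4}
Tree: B1–B2, B1–B3, B3–B4, B2–B5, B2–B6, B3–B7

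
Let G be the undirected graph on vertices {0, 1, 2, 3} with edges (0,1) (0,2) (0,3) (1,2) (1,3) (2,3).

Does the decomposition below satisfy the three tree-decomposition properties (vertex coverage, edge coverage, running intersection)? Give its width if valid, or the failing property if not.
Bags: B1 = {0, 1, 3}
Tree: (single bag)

A tree decomposition must satisfy three properties: every vertex lies in some bag; for every edge, both endpoints lie together in some bag; and for every vertex, the bags containing it form a connected subtree. Here vertex 2 appears in no bag, so the decomposition is invalid.

No — vertex 2 appears in no bag.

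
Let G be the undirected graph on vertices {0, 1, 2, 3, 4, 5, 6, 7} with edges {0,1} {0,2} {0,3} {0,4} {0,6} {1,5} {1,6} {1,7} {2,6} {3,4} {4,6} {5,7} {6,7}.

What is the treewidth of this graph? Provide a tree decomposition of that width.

Treewidth 2.
Bags: B1 = {0, 1, 6}  B2 = {1, 6, 7}  B3 = {0, 4, 6}  B4 = {0, 3, 4}  B5 = {0, 2, 6}  B6 = {1, 5, 7}
Tree: B1–B2, B1–B3, B3–B4, B1–B5, B2–B6

Each bag holds 3 vertices, so the decomposition has width 2, which upper-bounds the treewidth. For the lower bound, the 3 vertices {0, 3, 4} are pairwise adjacent, and any tree decomposition puts a clique entirely inside one bag — forcing width ≥ 2. Hence tw(G) = 2 exactly.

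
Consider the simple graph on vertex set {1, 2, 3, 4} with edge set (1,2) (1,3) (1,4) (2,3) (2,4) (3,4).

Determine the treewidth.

A width-3 tree decomposition is:
Bags: B1 = {1, 2, 3, 4}
Tree: (single bag)
A single bag containing all 4 vertices is trivially a valid decomposition of width 3. For the lower bound, the 4 vertices {1, 2, 3, 4} are pairwise adjacent, and any tree decomposition puts a clique entirely inside one bag — forcing width ≥ 3. The upper and lower bounds meet at 3, so that is the treewidth.

3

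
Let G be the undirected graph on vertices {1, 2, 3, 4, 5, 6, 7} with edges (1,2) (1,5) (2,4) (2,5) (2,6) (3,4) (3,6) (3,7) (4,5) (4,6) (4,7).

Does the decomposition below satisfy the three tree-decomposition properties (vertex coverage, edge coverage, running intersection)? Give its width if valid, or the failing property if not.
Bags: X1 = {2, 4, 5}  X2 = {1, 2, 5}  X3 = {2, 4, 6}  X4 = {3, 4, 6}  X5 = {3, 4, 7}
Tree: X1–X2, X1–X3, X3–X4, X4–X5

Checking the three conditions: (i) the bags cover all of {1, 2, 3, 4, 5, 6, 7}; (ii) for each edge, some bag contains both endpoints; (iii) the bags containing any fixed vertex form a subtree. All hold, so the decomposition is valid with width 3 − 1 = 2.

Yes; width 2.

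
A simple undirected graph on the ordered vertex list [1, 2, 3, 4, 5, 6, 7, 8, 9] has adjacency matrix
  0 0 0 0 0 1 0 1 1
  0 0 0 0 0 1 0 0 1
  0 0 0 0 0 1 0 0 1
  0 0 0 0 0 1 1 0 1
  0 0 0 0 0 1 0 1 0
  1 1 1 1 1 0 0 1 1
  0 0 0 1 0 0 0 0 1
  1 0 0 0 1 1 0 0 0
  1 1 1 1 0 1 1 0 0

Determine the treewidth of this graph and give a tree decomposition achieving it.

Treewidth 2.
Bags: B1 = {4, 6, 9}  B2 = {1, 6, 9}  B3 = {1, 6, 8}  B4 = {4, 7, 9}  B5 = {2, 6, 9}  B6 = {3, 6, 9}  B7 = {5, 6, 8}
Tree: B1–B2, B2–B3, B1–B4, B2–B5, B1–B6, B3–B7

Each bag holds 3 vertices, so the decomposition has width 2, which upper-bounds the treewidth. On the other hand G contains the 3-clique {1, 6, 8}. A clique must lie in a single bag of any decomposition, so no decomposition can have width below 2. Therefore the treewidth is 2.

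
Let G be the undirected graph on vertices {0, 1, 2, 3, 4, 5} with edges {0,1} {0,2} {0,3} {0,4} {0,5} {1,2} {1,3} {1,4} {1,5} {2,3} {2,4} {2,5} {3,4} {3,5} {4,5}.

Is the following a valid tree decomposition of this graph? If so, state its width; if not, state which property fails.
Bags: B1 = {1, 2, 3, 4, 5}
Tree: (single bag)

A tree decomposition must satisfy three properties: every vertex lies in some bag; for every edge, both endpoints lie together in some bag; and for every vertex, the bags containing it form a connected subtree. Here vertex 0 appears in no bag, so the decomposition is invalid.

No — vertex 0 appears in no bag.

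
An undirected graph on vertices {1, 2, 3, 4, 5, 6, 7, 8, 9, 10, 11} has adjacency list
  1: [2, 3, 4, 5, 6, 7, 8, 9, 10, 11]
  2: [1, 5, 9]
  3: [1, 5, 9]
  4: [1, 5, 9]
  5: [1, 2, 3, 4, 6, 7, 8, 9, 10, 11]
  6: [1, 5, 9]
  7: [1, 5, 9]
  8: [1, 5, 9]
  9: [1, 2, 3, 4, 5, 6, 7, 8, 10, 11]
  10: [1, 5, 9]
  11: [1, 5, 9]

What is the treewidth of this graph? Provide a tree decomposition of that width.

Treewidth 3.
One optimal decomposition is:
Bags: B1 = {1, 2, 5, 9}  B2 = {1, 3, 5, 9}  B3 = {1, 5, 8, 9}  B4 = {1, 5, 9, 10}  B5 = {1, 4, 5, 9}  B6 = {1, 5, 9, 11}  B7 = {1, 5, 6, 9}  B8 = {1, 5, 7, 9}
Tree: B1–B2, B2–B3, B3–B4, B3–B5, B2–B6, B5–B7, B7–B8

Each bag holds 4 vertices, so the decomposition has width 3, which upper-bounds the treewidth. Conversely, {1, 2, 5, 9} is a clique of size 4, and the vertices of any clique must share a bag in every tree decomposition; so some bag has ≥ 4 vertices and tw(G) ≥ 3. The upper and lower bounds meet at 3, so that is the treewidth.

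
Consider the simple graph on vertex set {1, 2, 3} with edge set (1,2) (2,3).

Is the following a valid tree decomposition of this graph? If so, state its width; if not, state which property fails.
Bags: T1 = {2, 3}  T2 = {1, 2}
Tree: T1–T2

Yes; width 1.

Vertex coverage: the bags together contain {1, 2, 3}, the full vertex set. Edge coverage: each edge of G has both endpoints in at least one bag. Running intersection: for every vertex, the bags containing it form a connected subtree. All three properties hold, so this is a valid tree decomposition of width max|bag| − 1 = 1, and hence tw(G) ≤ 1.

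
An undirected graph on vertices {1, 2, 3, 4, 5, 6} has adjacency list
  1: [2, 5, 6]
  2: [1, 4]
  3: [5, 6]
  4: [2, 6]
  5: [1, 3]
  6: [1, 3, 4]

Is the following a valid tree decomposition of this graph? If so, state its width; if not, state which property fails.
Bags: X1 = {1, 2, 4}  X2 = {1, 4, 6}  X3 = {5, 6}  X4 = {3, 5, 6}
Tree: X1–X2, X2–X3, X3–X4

No — edge (1,5) lies in no bag.

A tree decomposition must satisfy three properties: every vertex lies in some bag; for every edge, both endpoints lie together in some bag; and for every vertex, the bags containing it form a connected subtree. Here edge (1,5) lies in no bag, so the decomposition is invalid.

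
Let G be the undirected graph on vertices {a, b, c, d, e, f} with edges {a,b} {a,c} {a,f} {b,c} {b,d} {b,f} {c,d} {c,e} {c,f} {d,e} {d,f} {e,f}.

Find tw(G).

A width-3 tree decomposition is:
Bags: B1 = {b, c, d, f}  B2 = {a, b, c, f}  B3 = {c, d, e, f}
Tree: B1–B2, B1–B3
The largest bag has 4 vertices, giving width 3; this decomposition certifies tw(G) ≤ 3. On the other hand G contains the 4-clique {c, d, e, f}. A clique must lie in a single bag of any decomposition, so no decomposition can have width below 3. Therefore the treewidth is 3.

3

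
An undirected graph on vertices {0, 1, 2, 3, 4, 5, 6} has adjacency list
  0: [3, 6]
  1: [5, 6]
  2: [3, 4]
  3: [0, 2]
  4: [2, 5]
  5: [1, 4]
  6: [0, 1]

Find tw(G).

2

A width-2 tree decomposition is:
Bags: B1 = {1, 5, 6}  B2 = {0, 5, 6}  B3 = {0, 3, 5}  B4 = {2, 3, 5}  B5 = {2, 4, 5}
Tree: B1–B2, B2–B3, B3–B4, B4–B5
Each bag holds 3 vertices, so the decomposition has width 2, which upper-bounds the treewidth. Since 5–1–6–0–3–2–4–5 is a cycle in G, G is not acyclic. Forests are exactly the graphs of treewidth ≤ 1, so tw(G) ≥ 2. Therefore the treewidth is 2.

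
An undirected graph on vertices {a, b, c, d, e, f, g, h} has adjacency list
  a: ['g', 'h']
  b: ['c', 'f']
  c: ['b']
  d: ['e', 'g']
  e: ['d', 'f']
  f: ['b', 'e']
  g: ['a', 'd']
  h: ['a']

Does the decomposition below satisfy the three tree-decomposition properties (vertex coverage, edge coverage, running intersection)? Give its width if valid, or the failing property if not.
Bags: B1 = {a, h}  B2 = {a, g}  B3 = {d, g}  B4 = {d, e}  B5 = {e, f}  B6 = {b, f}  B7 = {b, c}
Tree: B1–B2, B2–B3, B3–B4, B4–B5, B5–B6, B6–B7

Yes; width 1.

Every vertex of G appears in some bag (union = {a, b, c, d, e, f, g, h}); every edge is covered by a bag; and for each vertex v the set of bags containing v is connected in the bag tree. The decomposition is therefore valid. The largest bag has 2 vertices, so the width is 1.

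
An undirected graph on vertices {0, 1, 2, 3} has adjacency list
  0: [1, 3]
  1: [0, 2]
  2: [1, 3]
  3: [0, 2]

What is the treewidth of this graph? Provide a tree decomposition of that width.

Treewidth 2.
Bags: B1 = {0, 1, 2}  B2 = {0, 2, 3}
Tree: B1–B2

Every bag has size at most 3, so the width is 3 − 1 = 2 and tw(G) ≤ 2. Since 2–1–0–3–2 is a cycle in G, G is not acyclic. Forests are exactly the graphs of treewidth ≤ 1, so tw(G) ≥ 2. The upper and lower bounds meet at 2, so that is the treewidth.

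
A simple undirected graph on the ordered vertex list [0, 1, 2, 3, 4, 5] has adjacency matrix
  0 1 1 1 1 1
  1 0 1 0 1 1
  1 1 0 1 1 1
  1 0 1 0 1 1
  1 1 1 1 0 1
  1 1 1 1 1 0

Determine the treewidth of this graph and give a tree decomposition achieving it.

Each bag holds 5 vertices, so the decomposition has width 4, which upper-bounds the treewidth. On the other hand G contains the 5-clique {0, 1, 2, 4, 5}. A clique must lie in a single bag of any decomposition, so no decomposition can have width below 4. Therefore the treewidth is 4.

Treewidth 4.
Bags: B1 = {0, 1, 2, 4, 5}  B2 = {0, 2, 3, 4, 5}
Tree: B1–B2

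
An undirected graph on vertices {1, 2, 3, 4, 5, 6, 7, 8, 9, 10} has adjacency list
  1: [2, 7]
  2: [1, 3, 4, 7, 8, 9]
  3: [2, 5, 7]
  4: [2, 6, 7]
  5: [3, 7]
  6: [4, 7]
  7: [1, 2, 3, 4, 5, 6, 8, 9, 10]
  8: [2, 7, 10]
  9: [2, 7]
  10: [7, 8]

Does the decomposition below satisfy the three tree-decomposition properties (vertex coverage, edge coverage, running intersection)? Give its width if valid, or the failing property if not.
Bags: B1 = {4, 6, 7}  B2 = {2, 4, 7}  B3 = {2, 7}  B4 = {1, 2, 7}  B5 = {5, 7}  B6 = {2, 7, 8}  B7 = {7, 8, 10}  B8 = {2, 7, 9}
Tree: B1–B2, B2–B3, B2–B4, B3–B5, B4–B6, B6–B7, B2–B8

No — vertex 3 appears in no bag.

A tree decomposition must satisfy three properties: every vertex lies in some bag; for every edge, both endpoints lie together in some bag; and for every vertex, the bags containing it form a connected subtree. Here vertex 3 appears in no bag, so the decomposition is invalid.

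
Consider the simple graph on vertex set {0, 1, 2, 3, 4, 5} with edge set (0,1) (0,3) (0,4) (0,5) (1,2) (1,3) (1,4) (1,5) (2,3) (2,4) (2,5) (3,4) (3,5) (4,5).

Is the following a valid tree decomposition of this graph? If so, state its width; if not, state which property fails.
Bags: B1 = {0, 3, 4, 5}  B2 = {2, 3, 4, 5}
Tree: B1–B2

A tree decomposition must satisfy three properties: every vertex lies in some bag; for every edge, both endpoints lie together in some bag; and for every vertex, the bags containing it form a connected subtree. Here vertex 1 appears in no bag, so the decomposition is invalid.

No — vertex 1 appears in no bag.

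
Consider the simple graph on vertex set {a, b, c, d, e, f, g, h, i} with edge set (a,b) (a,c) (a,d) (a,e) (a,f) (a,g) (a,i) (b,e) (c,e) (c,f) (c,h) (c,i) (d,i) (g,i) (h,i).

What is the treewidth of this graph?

A width-2 tree decomposition is:
Bags: B1 = {a, c, i}  B2 = {a, c, e}  B3 = {a, b, e}  B4 = {a, d, i}  B5 = {c, h, i}  B6 = {a, g, i}  B7 = {a, c, f}
Tree: B1–B2, B2–B3, B1–B4, B1–B5, B4–B6, B2–B7
Every bag has size at most 3, so the width is 3 − 1 = 2 and tw(G) ≤ 2. On the other hand G contains the 3-clique {c, h, i}. A clique must lie in a single bag of any decomposition, so no decomposition can have width below 2. Combining the bounds, tw(G) = 2.

2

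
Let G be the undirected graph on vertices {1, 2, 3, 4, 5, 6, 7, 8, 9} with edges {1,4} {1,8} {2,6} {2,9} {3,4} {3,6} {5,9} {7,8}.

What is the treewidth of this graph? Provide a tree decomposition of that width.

Every bag has size at most 2, so the width is 2 − 1 = 1 and tw(G) ≤ 1. Any graph with an edge has treewidth ≥ 1, and G has the edge 7–8. Therefore the treewidth is 1.

Treewidth 1.
One such decomposition:
Bags: B1 = {7, 8}  B2 = {1, 8}  B3 = {1, 4}  B4 = {3, 4}  B5 = {3, 6}  B6 = {2, 6}  B7 = {2, 9}  B8 = {5, 9}
Tree: B1–B2, B2–B3, B3–B4, B4–B5, B5–B6, B6–B7, B7–B8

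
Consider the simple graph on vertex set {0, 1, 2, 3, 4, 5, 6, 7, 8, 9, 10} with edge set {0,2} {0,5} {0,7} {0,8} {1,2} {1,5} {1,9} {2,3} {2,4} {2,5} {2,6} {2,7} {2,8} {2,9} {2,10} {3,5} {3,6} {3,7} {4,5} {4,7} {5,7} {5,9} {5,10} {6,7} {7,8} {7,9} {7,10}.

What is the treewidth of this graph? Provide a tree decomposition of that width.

Treewidth 3.
Bags: B1 = {0, 2, 5, 7}  B2 = {0, 2, 7, 8}  B3 = {2, 5, 7, 9}  B4 = {1, 2, 5, 9}  B5 = {2, 4, 5, 7}  B6 = {2, 5, 7, 10}  B7 = {2, 3, 5, 7}  B8 = {2, 3, 6, 7}
Tree: B1–B2, B1–B3, B3–B4, B3–B5, B3–B6, B6–B7, B7–B8

The largest bag has 4 vertices, giving width 3; this decomposition certifies tw(G) ≤ 3. On the other hand G contains the 4-clique {1, 2, 5, 9}. A clique must lie in a single bag of any decomposition, so no decomposition can have width below 3. Combining the bounds, tw(G) = 3.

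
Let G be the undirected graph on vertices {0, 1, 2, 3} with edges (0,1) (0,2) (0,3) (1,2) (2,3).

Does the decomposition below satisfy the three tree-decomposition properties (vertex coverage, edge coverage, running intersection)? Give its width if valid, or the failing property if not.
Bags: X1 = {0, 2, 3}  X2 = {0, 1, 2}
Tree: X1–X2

Yes; width 2.

Checking the three conditions: (i) the bags cover all of {0, 1, 2, 3}; (ii) for each edge, some bag contains both endpoints; (iii) the bags containing any fixed vertex form a subtree. All hold, so the decomposition is valid with width 3 − 1 = 2.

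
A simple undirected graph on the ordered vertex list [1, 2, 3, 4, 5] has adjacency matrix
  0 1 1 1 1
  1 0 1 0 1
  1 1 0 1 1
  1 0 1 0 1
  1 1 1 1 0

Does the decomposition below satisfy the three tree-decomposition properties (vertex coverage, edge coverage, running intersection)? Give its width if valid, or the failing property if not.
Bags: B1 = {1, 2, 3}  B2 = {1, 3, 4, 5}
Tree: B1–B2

A tree decomposition must satisfy three properties: every vertex lies in some bag; for every edge, both endpoints lie together in some bag; and for every vertex, the bags containing it form a connected subtree. Here edge (5,2) lies in no bag, so the decomposition is invalid.

No — edge (5,2) lies in no bag.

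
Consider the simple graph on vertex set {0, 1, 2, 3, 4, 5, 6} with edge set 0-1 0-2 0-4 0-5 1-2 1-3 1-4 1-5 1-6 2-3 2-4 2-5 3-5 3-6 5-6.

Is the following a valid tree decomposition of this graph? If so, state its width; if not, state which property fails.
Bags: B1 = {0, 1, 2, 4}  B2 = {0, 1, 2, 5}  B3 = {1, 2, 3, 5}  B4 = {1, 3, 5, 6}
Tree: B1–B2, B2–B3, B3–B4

Vertex coverage: the bags together contain {0, 1, 2, 3, 4, 5, 6}, the full vertex set. Edge coverage: each edge of G has both endpoints in at least one bag. Running intersection: for every vertex, the bags containing it form a connected subtree. All three properties hold, so this is a valid tree decomposition of width max|bag| − 1 = 3, and hence tw(G) ≤ 3.

Yes; width 3.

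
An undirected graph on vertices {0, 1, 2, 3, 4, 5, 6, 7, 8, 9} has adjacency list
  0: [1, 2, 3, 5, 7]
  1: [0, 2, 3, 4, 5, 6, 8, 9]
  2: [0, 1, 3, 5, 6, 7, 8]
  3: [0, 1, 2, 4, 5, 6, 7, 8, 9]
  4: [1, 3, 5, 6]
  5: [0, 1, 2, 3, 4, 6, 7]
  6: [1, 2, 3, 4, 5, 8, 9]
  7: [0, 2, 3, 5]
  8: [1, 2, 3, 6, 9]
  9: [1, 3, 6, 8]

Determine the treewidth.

A width-4 tree decomposition is:
Bags: B1 = {1, 2, 3, 5, 6}  B2 = {1, 3, 4, 5, 6}  B3 = {0, 1, 2, 3, 5}  B4 = {1, 2, 3, 6, 8}  B5 = {1, 3, 6, 8, 9}  B6 = {0, 2, 3, 5, 7}
Tree: B1–B2, B1–B3, B1–B4, B4–B5, B3–B6
Each bag holds 5 vertices, so the decomposition has width 4, which upper-bounds the treewidth. On the other hand G contains the 5-clique {0, 1, 2, 3, 5}. A clique must lie in a single bag of any decomposition, so no decomposition can have width below 4. Therefore the treewidth is 4.

4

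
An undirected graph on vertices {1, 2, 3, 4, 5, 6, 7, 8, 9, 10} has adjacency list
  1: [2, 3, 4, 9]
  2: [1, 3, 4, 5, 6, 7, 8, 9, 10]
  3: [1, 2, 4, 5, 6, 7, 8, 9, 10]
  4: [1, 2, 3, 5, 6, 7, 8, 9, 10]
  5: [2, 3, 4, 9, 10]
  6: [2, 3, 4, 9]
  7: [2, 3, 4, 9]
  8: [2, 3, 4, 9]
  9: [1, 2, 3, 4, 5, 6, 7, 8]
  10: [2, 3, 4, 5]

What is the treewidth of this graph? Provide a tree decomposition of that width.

Treewidth 4.
One optimal decomposition is:
Bags: B1 = {2, 3, 4, 6, 9}  B2 = {1, 2, 3, 4, 9}  B3 = {2, 3, 4, 5, 9}  B4 = {2, 3, 4, 7, 9}  B5 = {2, 3, 4, 8, 9}  B6 = {2, 3, 4, 5, 10}
Tree: B1–B2, B2–B3, B1–B4, B1–B5, B3–B6

Every bag has size at most 5, so the width is 5 − 1 = 4 and tw(G) ≤ 4. Conversely, {1, 2, 3, 4, 9} is a clique of size 5, and the vertices of any clique must share a bag in every tree decomposition; so some bag has ≥ 5 vertices and tw(G) ≥ 4. Therefore the treewidth is 4.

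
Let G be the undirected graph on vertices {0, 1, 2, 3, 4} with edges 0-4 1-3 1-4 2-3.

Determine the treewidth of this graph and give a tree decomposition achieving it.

The largest bag has 2 vertices, giving width 1; this decomposition certifies tw(G) ≤ 1. Any graph with an edge has treewidth ≥ 1, and G has the edge 2–3. Combining the bounds, tw(G) = 1.

Treewidth 1.
One such decomposition:
Bags: B1 = {2, 3}  B2 = {1, 3}  B3 = {1, 4}  B4 = {0, 4}
Tree: B1–B2, B2–B3, B3–B4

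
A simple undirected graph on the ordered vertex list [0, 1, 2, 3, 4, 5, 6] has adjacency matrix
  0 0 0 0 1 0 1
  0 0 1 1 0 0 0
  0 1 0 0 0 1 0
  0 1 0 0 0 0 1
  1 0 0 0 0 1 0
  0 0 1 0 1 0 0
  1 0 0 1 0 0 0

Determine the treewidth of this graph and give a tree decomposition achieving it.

Treewidth 2.
One optimal decomposition is:
Bags: B1 = {0, 4, 5}  B2 = {0, 5, 6}  B3 = {3, 5, 6}  B4 = {1, 3, 5}  B5 = {1, 2, 5}
Tree: B1–B2, B2–B3, B3–B4, B4–B5

The largest bag has 3 vertices, giving width 2; this decomposition certifies tw(G) ≤ 2. For the lower bound, G contains the cycle 5–4–0–6–3–1–2–5, so G is not a forest; only forests have treewidth ≤ 1, hence tw(G) ≥ 2. Therefore the treewidth is 2.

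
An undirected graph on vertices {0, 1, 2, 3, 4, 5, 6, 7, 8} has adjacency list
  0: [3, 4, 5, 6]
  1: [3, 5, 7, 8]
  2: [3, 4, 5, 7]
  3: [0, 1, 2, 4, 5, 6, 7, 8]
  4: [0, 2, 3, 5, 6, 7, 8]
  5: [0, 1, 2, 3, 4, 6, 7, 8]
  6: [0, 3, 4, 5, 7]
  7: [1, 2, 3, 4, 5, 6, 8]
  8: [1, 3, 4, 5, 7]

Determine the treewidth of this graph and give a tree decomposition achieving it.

Treewidth 4.
Bags: B1 = {1, 3, 5, 7, 8}  B2 = {3, 4, 5, 7, 8}  B3 = {2, 3, 4, 5, 7}  B4 = {3, 4, 5, 6, 7}  B5 = {0, 3, 4, 5, 6}
Tree: B1–B2, B2–B3, B3–B4, B4–B5

Every bag has size at most 5, so the width is 5 − 1 = 4 and tw(G) ≤ 4. Conversely, {1, 3, 5, 7, 8} is a clique of size 5, and the vertices of any clique must share a bag in every tree decomposition; so some bag has ≥ 5 vertices and tw(G) ≥ 4. The upper and lower bounds meet at 4, so that is the treewidth.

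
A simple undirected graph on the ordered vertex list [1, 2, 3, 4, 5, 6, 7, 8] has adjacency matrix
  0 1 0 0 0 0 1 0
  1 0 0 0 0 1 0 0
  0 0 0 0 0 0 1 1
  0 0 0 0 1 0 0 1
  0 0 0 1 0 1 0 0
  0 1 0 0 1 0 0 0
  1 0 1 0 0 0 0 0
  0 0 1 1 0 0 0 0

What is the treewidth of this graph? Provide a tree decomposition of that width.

Treewidth 2.
One optimal decomposition is:
Bags: B1 = {1, 2, 7}  B2 = {2, 3, 7}  B3 = {2, 3, 8}  B4 = {2, 4, 8}  B5 = {2, 4, 5}  B6 = {2, 5, 6}
Tree: B1–B2, B2–B3, B3–B4, B4–B5, B5–B6

The largest bag has 3 vertices, giving width 2; this decomposition certifies tw(G) ≤ 2. Since 2–1–7–3–8–4–5–6–2 is a cycle in G, G is not acyclic. Forests are exactly the graphs of treewidth ≤ 1, so tw(G) ≥ 2. Combining the bounds, tw(G) = 2.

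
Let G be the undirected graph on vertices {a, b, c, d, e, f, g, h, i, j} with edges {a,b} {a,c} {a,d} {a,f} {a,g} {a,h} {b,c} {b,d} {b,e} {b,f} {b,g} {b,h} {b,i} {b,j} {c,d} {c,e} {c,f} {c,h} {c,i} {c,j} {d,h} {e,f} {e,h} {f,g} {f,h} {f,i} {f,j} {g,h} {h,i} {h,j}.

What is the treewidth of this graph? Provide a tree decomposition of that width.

Treewidth 4.
Bags: B1 = {a, b, c, f, h}  B2 = {b, c, e, f, h}  B3 = {b, c, f, h, i}  B4 = {a, b, c, d, h}  B5 = {b, c, f, h, j}  B6 = {a, b, f, g, h}
Tree: B1–B2, B1–B3, B1–B4, B1–B5, B1–B6

The largest bag has 5 vertices, giving width 4; this decomposition certifies tw(G) ≤ 4. On the other hand G contains the 5-clique {a, b, c, d, h}. A clique must lie in a single bag of any decomposition, so no decomposition can have width below 4. Therefore the treewidth is 4.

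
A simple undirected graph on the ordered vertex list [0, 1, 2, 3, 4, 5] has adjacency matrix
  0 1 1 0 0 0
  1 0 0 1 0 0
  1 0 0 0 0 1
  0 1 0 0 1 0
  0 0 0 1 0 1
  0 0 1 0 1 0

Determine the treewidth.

2

A width-2 tree decomposition is:
Bags: B1 = {0, 2, 5}  B2 = {0, 4, 5}  B3 = {0, 3, 4}  B4 = {0, 1, 3}
Tree: B1–B2, B2–B3, B3–B4
The largest bag has 3 vertices, giving width 2; this decomposition certifies tw(G) ≤ 2. For the lower bound, G contains the cycle 0–2–5–4–3–1–0, so G is not a forest; only forests have treewidth ≤ 1, hence tw(G) ≥ 2. Therefore the treewidth is 2.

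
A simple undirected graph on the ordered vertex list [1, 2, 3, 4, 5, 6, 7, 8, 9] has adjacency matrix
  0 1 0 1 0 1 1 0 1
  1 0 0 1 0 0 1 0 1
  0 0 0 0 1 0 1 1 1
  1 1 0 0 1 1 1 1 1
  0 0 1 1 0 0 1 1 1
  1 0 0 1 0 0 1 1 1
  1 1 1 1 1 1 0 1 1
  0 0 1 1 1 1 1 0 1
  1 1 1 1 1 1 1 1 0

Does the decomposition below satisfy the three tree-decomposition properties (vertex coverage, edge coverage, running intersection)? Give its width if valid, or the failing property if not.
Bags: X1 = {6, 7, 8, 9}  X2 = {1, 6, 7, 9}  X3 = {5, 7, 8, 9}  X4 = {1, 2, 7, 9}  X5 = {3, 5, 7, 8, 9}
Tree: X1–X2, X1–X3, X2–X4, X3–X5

No — vertex 4 appears in no bag.

A tree decomposition must satisfy three properties: every vertex lies in some bag; for every edge, both endpoints lie together in some bag; and for every vertex, the bags containing it form a connected subtree. Here vertex 4 appears in no bag, so the decomposition is invalid.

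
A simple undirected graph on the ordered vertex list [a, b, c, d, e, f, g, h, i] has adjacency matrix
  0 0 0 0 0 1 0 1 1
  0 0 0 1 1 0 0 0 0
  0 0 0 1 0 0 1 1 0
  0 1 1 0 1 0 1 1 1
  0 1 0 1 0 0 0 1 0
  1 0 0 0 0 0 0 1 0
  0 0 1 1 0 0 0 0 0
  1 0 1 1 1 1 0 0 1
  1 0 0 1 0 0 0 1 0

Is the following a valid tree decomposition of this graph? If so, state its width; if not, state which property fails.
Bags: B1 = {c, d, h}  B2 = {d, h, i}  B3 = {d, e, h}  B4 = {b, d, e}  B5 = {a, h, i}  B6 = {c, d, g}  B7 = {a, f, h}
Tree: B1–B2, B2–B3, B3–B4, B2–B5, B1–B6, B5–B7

Checking the three conditions: (i) the bags cover all of {a, b, c, d, e, f, g, h, i}; (ii) for each edge, some bag contains both endpoints; (iii) the bags containing any fixed vertex form a subtree. All hold, so the decomposition is valid with width 3 − 1 = 2.

Yes; width 2.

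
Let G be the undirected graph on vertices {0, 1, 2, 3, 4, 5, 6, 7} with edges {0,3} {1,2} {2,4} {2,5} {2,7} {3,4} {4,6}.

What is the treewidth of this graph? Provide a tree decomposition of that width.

Treewidth 1.
One optimal decomposition is:
Bags: B1 = {2, 7}  B2 = {2, 4}  B3 = {4, 6}  B4 = {2, 5}  B5 = {3, 4}  B6 = {1, 2}  B7 = {0, 3}
Tree: B1–B2, B2–B3, B1–B4, B2–B5, B4–B6, B5–B7

Every bag has size at most 2, so the width is 2 − 1 = 1 and tw(G) ≤ 1. G has an edge, so its treewidth is at least 1. The upper and lower bounds meet at 1, so that is the treewidth.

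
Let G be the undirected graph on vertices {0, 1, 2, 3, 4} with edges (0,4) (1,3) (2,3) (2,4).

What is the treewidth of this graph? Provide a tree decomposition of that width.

Every bag has size at most 2, so the width is 2 − 1 = 1 and tw(G) ≤ 1. Since G has at least one edge (e.g. 1–3), it is not an edgeless graph, so tw(G) ≥ 1. Combining the bounds, tw(G) = 1.

Treewidth 1.
One such decomposition:
Bags: B1 = {1, 3}  B2 = {2, 3}  B3 = {2, 4}  B4 = {0, 4}
Tree: B1–B2, B2–B3, B3–B4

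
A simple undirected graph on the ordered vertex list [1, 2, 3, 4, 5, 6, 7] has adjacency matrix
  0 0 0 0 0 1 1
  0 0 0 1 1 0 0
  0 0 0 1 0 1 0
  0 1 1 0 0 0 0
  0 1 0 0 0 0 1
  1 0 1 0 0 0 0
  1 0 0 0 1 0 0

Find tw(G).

2

A width-2 tree decomposition is:
Bags: B1 = {3, 4, 6}  B2 = {1, 4, 6}  B3 = {1, 4, 7}  B4 = {4, 5, 7}  B5 = {2, 4, 5}
Tree: B1–B2, B2–B3, B3–B4, B4–B5
Every bag has size at most 3, so the width is 3 − 1 = 2 and tw(G) ≤ 2. The edges 4–3–6–1–7–5–2–4 form a cycle, so G is not a tree and its treewidth is at least 2. Hence tw(G) = 2 exactly.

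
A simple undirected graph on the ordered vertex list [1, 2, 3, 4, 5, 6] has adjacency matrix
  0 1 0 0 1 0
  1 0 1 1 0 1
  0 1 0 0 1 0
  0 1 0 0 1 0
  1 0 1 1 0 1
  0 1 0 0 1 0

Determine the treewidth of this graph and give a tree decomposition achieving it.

Each bag holds 3 vertices, so the decomposition has width 2, which upper-bounds the treewidth. For the lower bound, G contains the cycle 2–1–5–6–2, so G is not a forest; only forests have treewidth ≤ 1, hence tw(G) ≥ 2. Therefore the treewidth is 2.

Treewidth 2.
One optimal decomposition is:
Bags: B1 = {1, 2, 5}  B2 = {2, 5, 6}  B3 = {2, 4, 5}  B4 = {2, 3, 5}
Tree: B1–B2, B2–B3, B3–B4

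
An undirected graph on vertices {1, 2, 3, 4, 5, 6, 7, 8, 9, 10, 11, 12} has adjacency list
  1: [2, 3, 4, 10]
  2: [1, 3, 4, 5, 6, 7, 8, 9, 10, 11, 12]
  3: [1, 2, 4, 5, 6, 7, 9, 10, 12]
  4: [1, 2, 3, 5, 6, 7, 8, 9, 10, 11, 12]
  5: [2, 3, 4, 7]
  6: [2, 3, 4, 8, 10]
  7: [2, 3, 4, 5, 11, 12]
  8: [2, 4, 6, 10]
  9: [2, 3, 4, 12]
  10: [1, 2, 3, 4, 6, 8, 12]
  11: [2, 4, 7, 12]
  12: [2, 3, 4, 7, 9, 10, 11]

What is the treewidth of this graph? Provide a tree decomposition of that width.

The largest bag has 5 vertices, giving width 4; this decomposition certifies tw(G) ≤ 4. For the lower bound, the 5 vertices {2, 4, 6, 8, 10} are pairwise adjacent, and any tree decomposition puts a clique entirely inside one bag — forcing width ≥ 4. Hence tw(G) = 4 exactly.

Treewidth 4.
One such decomposition:
Bags: B1 = {2, 3, 4, 10, 12}  B2 = {2, 3, 4, 7, 12}  B3 = {2, 3, 4, 9, 12}  B4 = {2, 3, 4, 5, 7}  B5 = {1, 2, 3, 4, 10}  B6 = {2, 4, 7, 11, 12}  B7 = {2, 3, 4, 6, 10}  B8 = {2, 4, 6, 8, 10}
Tree: B1–B2, B1–B3, B2–B4, B1–B5, B2–B6, B1–B7, B7–B8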